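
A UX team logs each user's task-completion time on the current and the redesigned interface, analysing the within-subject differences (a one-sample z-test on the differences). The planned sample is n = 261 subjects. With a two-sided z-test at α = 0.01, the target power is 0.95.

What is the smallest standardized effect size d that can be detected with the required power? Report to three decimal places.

d ≈ 0.261

Required noncentrality: δ = z_{0.005} + z_{0.05} = 2.576 + 1.645 = 4.221.
(Lower-tail contribution to power is negligible for δ > 0.)
δ = d·√n ⇒ d = δ/√n = 4.221/√261 = 0.2613.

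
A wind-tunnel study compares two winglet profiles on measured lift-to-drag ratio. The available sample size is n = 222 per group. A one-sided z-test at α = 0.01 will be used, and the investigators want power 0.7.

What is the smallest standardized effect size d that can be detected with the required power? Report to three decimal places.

Required noncentrality: δ = z_{0.01} + z_{0.30} = 2.326 + 0.524 = 2.851.
δ = d·√(n/2) ⇒ d = δ/√(n/2) = 2.851/√(222/2) = 0.2706.

d ≈ 0.271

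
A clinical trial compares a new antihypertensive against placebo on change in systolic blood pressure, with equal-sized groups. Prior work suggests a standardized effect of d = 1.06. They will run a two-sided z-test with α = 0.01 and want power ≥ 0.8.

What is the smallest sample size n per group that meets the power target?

Set Φ(δ − 2.576) = 0.8; then δ − 2.576 = Φ⁻¹(0.8) = 0.842, giving δ = 3.417.
(The Φ(−δ − z_{α/2}) term is vanishingly small for δ > 0 and is dropped in the standard sample-size formula.)
δ = d·√(n/2) ⇒ n = 2(δ/d)² = 2 × (3.417 / 1.06)² = 20.79.
Rounding up, n = 21 per group.

n = 21 per group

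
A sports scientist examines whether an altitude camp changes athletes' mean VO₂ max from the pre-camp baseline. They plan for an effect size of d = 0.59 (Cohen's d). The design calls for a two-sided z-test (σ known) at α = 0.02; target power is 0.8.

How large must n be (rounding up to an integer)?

For power 0.8 need Φ(δ − z_{0.01}) = 0.8, so δ = z_{0.01} + z_{0.20} = 2.326 + 0.842 = 3.168.
(For δ > 0 the lower-tail rejection region contributes negligibly to power, so the one-term inversion is standard.)
δ = d·√n ⇒ n = (δ/d)² = (3.168 / 0.59)² = 28.83.
Round up to the next whole unit.

n = 29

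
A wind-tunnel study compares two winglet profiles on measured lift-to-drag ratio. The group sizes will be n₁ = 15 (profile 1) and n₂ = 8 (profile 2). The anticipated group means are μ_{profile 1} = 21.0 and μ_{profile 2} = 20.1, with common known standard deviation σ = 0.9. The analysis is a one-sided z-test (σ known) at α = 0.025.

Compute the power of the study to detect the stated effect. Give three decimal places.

Standardized effect: d = |μ_{profile 1} − μ_{profile 2}| / σ = |21.0 − 20.1| / 0.9 = 1.0000
Noncentrality parameter: δ = d / √(1/n₁ + 1/n₂) = 1.0000 / √(1/15 + 1/8) = 2.2842
One-sided α = 0.025 → critical value z_{0.025} = 1.960.
Power = P(Z > 1.960 − δ) = Φ(0.324) = 0.6271.

Power ≈ 0.627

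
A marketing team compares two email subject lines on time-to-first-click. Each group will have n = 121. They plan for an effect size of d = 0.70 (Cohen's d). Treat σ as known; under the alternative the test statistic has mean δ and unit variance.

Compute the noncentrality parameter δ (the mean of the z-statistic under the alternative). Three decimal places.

δ ≈ 5.445

The noncentrality parameter scales effect size by the design's sample-size factor: δ = d·√(n/2) = 0.70 × √(121/2) = 5.4447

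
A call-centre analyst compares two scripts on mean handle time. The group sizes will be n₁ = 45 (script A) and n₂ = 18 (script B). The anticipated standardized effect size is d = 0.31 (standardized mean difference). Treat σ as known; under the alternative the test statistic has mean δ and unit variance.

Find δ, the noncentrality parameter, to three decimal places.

δ = d / √(1/n₁ + 1/n₂) = 0.31 / √(1/45 + 1/18) = 1.1116

δ ≈ 1.112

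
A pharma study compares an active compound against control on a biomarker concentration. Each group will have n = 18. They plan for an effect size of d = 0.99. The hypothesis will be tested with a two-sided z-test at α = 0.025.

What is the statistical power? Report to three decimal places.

Power ≈ 0.767

Noncentrality parameter: δ = d·√(n/2) = 0.99 × √(18/2) = 2.9700
Critical value for a two-sided test at α = 0.025: z_{α/2} = 2.241.
Power = Φ(δ − 2.241) + Φ(−δ − 2.241) = Φ(0.729) + Φ(-5.211) = 0.7669 + 0.0000 = 0.7669.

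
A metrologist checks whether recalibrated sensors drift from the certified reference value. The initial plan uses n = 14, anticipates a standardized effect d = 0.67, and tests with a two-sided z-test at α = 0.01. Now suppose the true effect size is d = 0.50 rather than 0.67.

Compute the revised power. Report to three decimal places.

With d = 0.50: δ = d·√n = 0.50 × √14 = 1.8708. Critical value z_{0.005} = 2.576.
Revised power = Φ(δ − 2.576) + Φ(−δ − 2.576) = Φ(-0.705) + Φ(-4.447) = 0.2404 + 0.0000 = 0.2404.

Power ≈ 0.240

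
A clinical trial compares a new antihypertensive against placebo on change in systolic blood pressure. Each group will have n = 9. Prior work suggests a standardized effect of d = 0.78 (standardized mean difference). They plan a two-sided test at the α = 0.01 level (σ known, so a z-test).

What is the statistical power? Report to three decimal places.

Noncentrality parameter: δ = d·√(n/2) = 0.78 × √(9/2) = 1.6546
Two-sided α = 0.01 → critical value z_{0.005} = 2.576.
Power = Φ(δ − 2.576) + Φ(−δ − 2.576) = Φ(-0.921) + Φ(-4.230) = 0.1785 + 0.0000 = 0.1785.

Power ≈ 0.178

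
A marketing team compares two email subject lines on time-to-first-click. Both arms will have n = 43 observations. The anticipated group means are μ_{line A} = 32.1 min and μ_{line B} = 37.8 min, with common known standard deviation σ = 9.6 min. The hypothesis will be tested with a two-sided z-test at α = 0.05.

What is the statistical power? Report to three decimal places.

Power ≈ 0.786

Standardized effect: d = |μ_{line A} − μ_{line B}| / σ = |32.1 − 37.8| / 9.6 = 0.5938
Noncentrality parameter: δ = d·√(n/2) = 0.5938 × √(43/2) = 2.7531
Critical value for a two-sided test at α = 0.05: z_{α/2} = 1.960.
Power = Φ(δ − 1.960) + Φ(−δ − 1.960) = Φ(0.793) + Φ(-4.713) = 0.7862 + 0.0000 = 0.7862.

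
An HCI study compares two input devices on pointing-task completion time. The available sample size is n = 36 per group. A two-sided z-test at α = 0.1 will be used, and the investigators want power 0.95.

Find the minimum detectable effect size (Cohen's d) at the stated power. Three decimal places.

d ≈ 0.775

Need Φ(δ − 1.645) = 0.95, so δ = 1.645 + 1.645 = 3.290.
(The second rejection-region term Φ(−δ − z_{α/2}) is negligible and dropped.)
δ = d·√(n/2) ⇒ d = δ/√(n/2) = 3.290/√(36/2) = 0.7754.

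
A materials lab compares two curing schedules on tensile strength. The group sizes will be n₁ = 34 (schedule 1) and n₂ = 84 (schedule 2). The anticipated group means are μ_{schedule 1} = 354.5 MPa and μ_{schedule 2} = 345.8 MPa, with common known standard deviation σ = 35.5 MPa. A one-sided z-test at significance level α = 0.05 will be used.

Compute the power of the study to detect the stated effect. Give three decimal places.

Standardized effect: d = |μ_{schedule 1} − μ_{schedule 2}| / σ = |354.5 − 345.8| / 35.5 = 0.2451
Noncentrality parameter: δ = d / √(1/n₁ + 1/n₂) = 0.2451 / √(1/34 + 1/84) = 1.2057
One-sided α = 0.05 → critical value z_{0.05} = 1.645.
Power = Φ(δ − 1.645) = Φ(-0.439) = 0.3303.

Power ≈ 0.330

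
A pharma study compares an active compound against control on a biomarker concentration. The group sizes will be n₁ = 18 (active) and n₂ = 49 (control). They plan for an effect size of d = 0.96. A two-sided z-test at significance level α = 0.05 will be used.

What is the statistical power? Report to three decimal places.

Power ≈ 0.936

Noncentrality parameter: λ = d / √(1/n₁ + 1/n₂) = 0.96 / √(1/18 + 1/49) = 3.4831
Two-sided α = 0.05 → critical value z_{0.025} = 1.960.
Power = Φ(λ − 1.960) + Φ(−λ − 1.960) = Φ(1.523) + Φ(-5.443) = 0.9361 + 0.0000 = 0.9361.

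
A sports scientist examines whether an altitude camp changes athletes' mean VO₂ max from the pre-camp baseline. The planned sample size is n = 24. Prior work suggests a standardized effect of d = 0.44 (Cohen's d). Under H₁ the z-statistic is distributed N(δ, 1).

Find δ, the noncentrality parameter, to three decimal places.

The noncentrality parameter scales effect size by the design's sample-size factor: δ = d·√n = 0.44 × √24 = 2.1556

δ ≈ 2.156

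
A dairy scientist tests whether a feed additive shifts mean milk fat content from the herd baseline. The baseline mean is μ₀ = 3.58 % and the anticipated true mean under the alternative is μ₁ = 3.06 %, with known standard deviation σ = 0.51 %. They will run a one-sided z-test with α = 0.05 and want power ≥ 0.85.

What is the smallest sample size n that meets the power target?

Standardized effect: d = |μ₁ − μ₀| / σ = |3.06 − 3.58| / 0.51 = 1.0196
For power 0.85 need Φ(δ − z_{0.05}) = 0.85, so δ = z_{0.05} + z_{0.15} = 1.645 + 1.036 = 2.681.
δ = d·√n ⇒ n = (δ/d)² = (2.681 / 1.0196)² = 6.92.
Rounding up, n = 7.

n = 7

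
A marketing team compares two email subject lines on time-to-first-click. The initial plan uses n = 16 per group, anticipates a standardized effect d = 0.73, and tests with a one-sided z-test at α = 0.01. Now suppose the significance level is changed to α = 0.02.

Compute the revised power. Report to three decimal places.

Power ≈ 0.504

δ = d·√(n/2) = 0.73 × √(16/2) = 2.0648 (unchanged). New critical value: z_{0.02} = 2.054.
Revised power = P(Z > 2.054 − δ) = Φ(0.011) = 0.5044.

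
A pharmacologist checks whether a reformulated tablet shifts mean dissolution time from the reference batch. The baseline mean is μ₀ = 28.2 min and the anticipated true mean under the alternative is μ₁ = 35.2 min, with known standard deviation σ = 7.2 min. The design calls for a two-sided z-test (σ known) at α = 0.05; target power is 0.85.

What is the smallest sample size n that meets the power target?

Standardized effect: d = |μ₁ − μ₀| / σ = |35.2 − 28.2| / 7.2 = 0.9722
Set Φ(δ − 1.960) = 0.85; then δ − 1.960 = Φ⁻¹(0.85) = 1.036, giving δ = 2.996.
(Ignoring the negligible lower-tail rejection probability gives the usual closed-form inversion.)
δ = d·√n ⇒ n = (δ/d)² = (2.996 / 0.9722)² = 9.50.
Rounding up, n = 10.

n = 10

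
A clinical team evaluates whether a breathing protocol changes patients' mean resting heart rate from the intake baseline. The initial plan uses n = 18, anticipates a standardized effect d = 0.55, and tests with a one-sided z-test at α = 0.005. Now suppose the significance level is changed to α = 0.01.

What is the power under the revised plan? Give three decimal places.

δ = d·√n = 0.55 × √18 = 2.3335 (unchanged). New critical value: z_{0.01} = 2.326.
Revised power = Φ(δ − 2.326) = Φ(0.007) = 0.5028.

Power ≈ 0.503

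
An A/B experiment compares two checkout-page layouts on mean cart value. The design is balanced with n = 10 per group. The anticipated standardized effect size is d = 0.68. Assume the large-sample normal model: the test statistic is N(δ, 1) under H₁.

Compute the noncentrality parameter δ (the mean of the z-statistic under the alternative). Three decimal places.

δ ≈ 1.521

The noncentrality parameter scales effect size by the design's sample-size factor: δ = d·√(n/2) = 0.68 × √(10/2) = 1.5205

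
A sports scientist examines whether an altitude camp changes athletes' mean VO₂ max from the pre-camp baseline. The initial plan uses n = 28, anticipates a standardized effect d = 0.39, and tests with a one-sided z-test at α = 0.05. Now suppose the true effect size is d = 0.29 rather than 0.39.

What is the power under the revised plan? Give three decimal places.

Power ≈ 0.456

With d = 0.29: δ = d·√n = 0.29 × √28 = 1.5345. Critical value z_{0.05} = 1.645.
Revised power = P(Z > 1.645 − δ) = Φ(-0.110) = 0.4561.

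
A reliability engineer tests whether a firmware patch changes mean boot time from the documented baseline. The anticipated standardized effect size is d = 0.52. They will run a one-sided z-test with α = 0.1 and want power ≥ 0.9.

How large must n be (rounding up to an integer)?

n = 25

Set Φ(δ − 1.282) = 0.9; then δ − 1.282 = Φ⁻¹(0.9) = 1.282, giving δ = 2.563.
δ = d·√n ⇒ n = (δ/d)² = (2.563 / 0.52)² = 24.30.
Rounding up, n = 25.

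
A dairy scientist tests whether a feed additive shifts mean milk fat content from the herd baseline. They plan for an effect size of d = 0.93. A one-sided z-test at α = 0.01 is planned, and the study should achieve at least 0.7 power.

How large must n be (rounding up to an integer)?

n = 10

For power 0.7 need Φ(δ − z_{0.01}) = 0.7, so δ = z_{0.01} + z_{0.30} = 2.326 + 0.524 = 2.851.
δ = d·√n ⇒ n = (δ/d)² = (2.851 / 0.93)² = 9.40.
Round up to the next whole unit.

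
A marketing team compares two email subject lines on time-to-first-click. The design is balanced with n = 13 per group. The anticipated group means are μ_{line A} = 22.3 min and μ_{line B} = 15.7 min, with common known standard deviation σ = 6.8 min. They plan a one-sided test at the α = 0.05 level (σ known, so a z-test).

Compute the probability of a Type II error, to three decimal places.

Standardized effect: d = |μ_{line A} − μ_{line B}| / σ = |22.3 − 15.7| / 6.8 = 0.9706
Noncentrality parameter: δ = d·√(n/2) = 0.9706 × √(13/2) = 2.4745
Critical value for a one-sided test at α = 0.05: z_α = 1.645.
Power = P(Z > 1.645 − δ) = Φ(0.830) = 0.7966.
Type II error: β = 1 − power = 1 − 0.7966 = 0.2034.

β ≈ 0.203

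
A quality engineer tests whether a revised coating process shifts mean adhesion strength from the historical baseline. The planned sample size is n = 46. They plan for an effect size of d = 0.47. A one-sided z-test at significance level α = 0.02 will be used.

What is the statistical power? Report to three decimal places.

Noncentrality parameter: δ = d·√n = 0.47 × √46 = 3.1877
One-sided α = 0.02 → critical value z_{0.02} = 2.054.
Power = Φ(δ − 2.054) = Φ(1.134) = 0.8716.

Power ≈ 0.872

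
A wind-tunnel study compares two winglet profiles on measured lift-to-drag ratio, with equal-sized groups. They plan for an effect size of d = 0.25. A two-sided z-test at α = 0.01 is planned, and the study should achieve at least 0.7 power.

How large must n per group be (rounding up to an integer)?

n = 308 per group

For power 0.7 need Φ(δ − z_{0.005}) = 0.7, so δ = z_{0.005} + z_{0.30} = 2.576 + 0.524 = 3.100.
(For δ > 0 the lower-tail rejection region contributes negligibly to power, so the one-term inversion is standard.)
δ = d·√(n/2) ⇒ n = 2(δ/d)² = 2 × (3.100 / 0.25)² = 307.57.
Rounding up, n = 308 per group.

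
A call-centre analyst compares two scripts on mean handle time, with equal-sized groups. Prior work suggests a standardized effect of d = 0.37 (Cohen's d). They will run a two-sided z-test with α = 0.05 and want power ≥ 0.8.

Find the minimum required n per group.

n = 115 per group

For power 0.8 need Φ(δ − z_{0.025}) = 0.8, so δ = z_{0.025} + z_{0.20} = 1.960 + 0.842 = 2.802.
(Ignoring the negligible lower-tail rejection probability gives the usual closed-form inversion.)
δ = d·√(n/2) ⇒ n = 2(δ/d)² = 2 × (2.802 / 0.37)² = 114.67.
Rounding up, n = 115 per group.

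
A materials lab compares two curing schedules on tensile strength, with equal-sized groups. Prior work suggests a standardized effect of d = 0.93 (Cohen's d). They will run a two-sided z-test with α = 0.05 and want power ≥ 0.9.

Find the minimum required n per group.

n = 25 per group

For power 0.9 need Φ(δ − z_{0.025}) = 0.9, so δ = z_{0.025} + z_{0.10} = 1.960 + 1.282 = 3.242.
(For δ > 0 the lower-tail rejection region contributes negligibly to power, so the one-term inversion is standard.)
δ = d·√(n/2) ⇒ n = 2(δ/d)² = 2 × (3.242 / 0.93)² = 24.30.
Rounding up, n = 25 per group.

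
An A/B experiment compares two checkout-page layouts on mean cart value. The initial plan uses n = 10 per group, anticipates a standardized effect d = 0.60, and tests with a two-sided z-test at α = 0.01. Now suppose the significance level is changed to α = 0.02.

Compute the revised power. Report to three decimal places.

Power ≈ 0.163

δ = d·√(n/2) = 0.60 × √(10/2) = 1.3416 (unchanged). New critical value: z_{0.01} = 2.326.
Revised power = Φ(δ − 2.326) + Φ(−δ − 2.326) = Φ(-0.985) + Φ(-3.668) = 0.1624 + 0.0001 = 0.1625.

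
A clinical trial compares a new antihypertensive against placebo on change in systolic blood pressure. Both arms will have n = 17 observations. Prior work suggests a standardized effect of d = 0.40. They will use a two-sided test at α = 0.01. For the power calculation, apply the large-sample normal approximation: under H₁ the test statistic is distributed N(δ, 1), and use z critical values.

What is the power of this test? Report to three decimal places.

Noncentrality parameter: λ = d·√(n/2) = 0.40 × √(17/2) = 1.1662
Critical value for a two-sided test at α = 0.01: z_{α/2} = 2.576.
Power = Φ(λ − 2.576) + Φ(−λ − 2.576) = Φ(-1.410) + Φ(-3.742) = 0.0793 + 0.0001 = 0.0794.

Power ≈ 0.079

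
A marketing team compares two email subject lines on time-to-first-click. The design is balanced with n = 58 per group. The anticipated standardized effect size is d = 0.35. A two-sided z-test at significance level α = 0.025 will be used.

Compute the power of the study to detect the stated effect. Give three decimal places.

Noncentrality parameter: δ = d·√(n/2) = 0.35 × √(58/2) = 1.8848
Two-sided α = 0.025 → critical value z_{0.0125} = 2.241.
Power = Φ(δ − 2.241) + Φ(−δ − 2.241) = Φ(-0.357) + Φ(-4.126) = 0.3607 + 0.0000 = 0.3607.

Power ≈ 0.361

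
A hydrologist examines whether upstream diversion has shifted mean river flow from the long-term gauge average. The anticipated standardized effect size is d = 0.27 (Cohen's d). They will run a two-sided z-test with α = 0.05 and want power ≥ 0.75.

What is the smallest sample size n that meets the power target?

n = 96

For power 0.75 need Φ(δ − z_{0.025}) = 0.75, so δ = z_{0.025} + z_{0.25} = 1.960 + 0.674 = 2.634.
(Ignoring the negligible lower-tail rejection probability gives the usual closed-form inversion.)
δ = d·√n ⇒ n = (δ/d)² = (2.634 / 0.27)² = 95.20.
Round up to the next whole unit.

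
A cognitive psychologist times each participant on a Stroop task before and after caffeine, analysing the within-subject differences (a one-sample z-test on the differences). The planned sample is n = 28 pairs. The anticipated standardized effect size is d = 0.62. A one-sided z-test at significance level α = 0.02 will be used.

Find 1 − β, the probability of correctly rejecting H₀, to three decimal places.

Noncentrality parameter: δ = d·√n = 0.62 × √28 = 3.2807
One-sided α = 0.02 → critical value z_{0.02} = 2.054.
Power = P(Z > 2.054 − δ) = Φ(1.227) = 0.8901.

Power ≈ 0.890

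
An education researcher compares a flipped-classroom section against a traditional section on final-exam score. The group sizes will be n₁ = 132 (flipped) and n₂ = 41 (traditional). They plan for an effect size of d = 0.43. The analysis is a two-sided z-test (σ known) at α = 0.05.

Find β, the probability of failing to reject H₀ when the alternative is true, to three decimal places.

Noncentrality parameter: δ = d / √(1/n₁ + 1/n₂) = 0.43 / √(1/132 + 1/41) = 2.4051
Two-sided α = 0.05 → critical value z_{0.025} = 1.960.
Power = Φ(δ − 1.960) + Φ(−δ − 1.960) = Φ(0.445) + Φ(-4.365) = 0.6719 + 0.0000 = 0.6719.
Type II error: β = 1 − power = 1 − 0.6719 = 0.3281.

β ≈ 0.328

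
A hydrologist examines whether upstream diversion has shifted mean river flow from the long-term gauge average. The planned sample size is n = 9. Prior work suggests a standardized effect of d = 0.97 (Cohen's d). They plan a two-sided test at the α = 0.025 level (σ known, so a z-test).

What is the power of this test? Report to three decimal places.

Power ≈ 0.748

Noncentrality parameter: δ = d·√n = 0.97 × √9 = 2.9100
Critical value for a two-sided test at α = 0.025: z_{α/2} = 2.241.
Power = Φ(δ − 2.241) + Φ(−δ − 2.241) = Φ(0.669) + Φ(-5.151) = 0.7481 + 0.0000 = 0.7481.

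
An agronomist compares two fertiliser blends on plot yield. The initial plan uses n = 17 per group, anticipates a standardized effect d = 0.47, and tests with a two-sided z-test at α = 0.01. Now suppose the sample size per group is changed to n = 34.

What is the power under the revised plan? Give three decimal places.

With n = 34 per group: δ = d·√(n/2) = 0.47 × √(34/2) = 1.9379. Critical value z_{0.005} = 2.576.
Revised power = Φ(δ − 2.576) + Φ(−δ − 2.576) = Φ(-0.638) + Φ(-4.514) = 0.2617 + 0.0000 = 0.2617.

Power ≈ 0.262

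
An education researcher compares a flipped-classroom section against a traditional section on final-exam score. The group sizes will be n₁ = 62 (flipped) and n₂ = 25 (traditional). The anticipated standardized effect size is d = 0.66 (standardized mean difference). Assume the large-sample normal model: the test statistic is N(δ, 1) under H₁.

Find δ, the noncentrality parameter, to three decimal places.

The noncentrality parameter scales effect size by the design's sample-size factor: δ = d / √(1/n₁ + 1/n₂) = 0.66 / √(1/62 + 1/25) = 2.7858

δ ≈ 2.786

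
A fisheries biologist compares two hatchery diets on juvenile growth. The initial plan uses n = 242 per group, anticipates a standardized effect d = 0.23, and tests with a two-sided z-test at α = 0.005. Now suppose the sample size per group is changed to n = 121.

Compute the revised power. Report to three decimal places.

With n = 121 per group: δ = d·√(n/2) = 0.23 × √(121/2) = 1.7890. Critical value z_{0.0025} = 2.807.
Revised power = Φ(δ − 2.807) + Φ(−δ − 2.807) = Φ(-1.018) + Φ(-4.596) = 0.1543 + 0.0000 = 0.1543.

Power ≈ 0.154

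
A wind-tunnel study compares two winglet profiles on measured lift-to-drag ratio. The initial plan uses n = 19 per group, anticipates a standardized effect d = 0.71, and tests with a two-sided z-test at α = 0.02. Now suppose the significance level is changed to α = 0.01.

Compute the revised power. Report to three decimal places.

δ = d·√(n/2) = 0.71 × √(19/2) = 2.1884 (unchanged). New critical value: z_{0.005} = 2.576.
Revised power = Φ(δ − 2.576) + Φ(−δ − 2.576) = Φ(-0.387) + Φ(-4.764) = 0.3492 + 0.0000 = 0.3492.

Power ≈ 0.349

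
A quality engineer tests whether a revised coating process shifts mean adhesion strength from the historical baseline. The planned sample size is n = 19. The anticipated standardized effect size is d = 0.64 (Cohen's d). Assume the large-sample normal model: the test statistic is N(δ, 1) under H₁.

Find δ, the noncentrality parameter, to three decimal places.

δ ≈ 2.790

The noncentrality parameter scales effect size by the design's sample-size factor: δ = d·√n = 0.64 × √19 = 2.7897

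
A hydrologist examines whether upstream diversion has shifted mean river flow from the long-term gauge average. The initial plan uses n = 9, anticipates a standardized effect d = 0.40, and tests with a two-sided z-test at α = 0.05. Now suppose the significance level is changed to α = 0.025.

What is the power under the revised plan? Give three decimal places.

δ = d·√n = 0.40 × √9 = 1.2000 (unchanged). New critical value: z_{0.0125} = 2.241.
Revised power = Φ(δ − 2.241) + Φ(−δ − 2.241) = Φ(-1.041) + Φ(-3.441) = 0.1488 + 0.0003 = 0.1491.

Power ≈ 0.149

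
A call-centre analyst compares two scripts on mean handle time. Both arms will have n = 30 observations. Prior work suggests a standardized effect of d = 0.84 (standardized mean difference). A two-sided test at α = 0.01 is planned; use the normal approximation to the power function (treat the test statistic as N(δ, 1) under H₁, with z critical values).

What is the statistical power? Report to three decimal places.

Noncentrality parameter: δ = d·√(n/2) = 0.84 × √(30/2) = 3.2533
Two-sided α = 0.01 → critical value z_{0.005} = 2.576.
Power = Φ(δ − 2.576) + Φ(−δ − 2.576) = Φ(0.677) + Φ(-5.829) = 0.7509 + 0.0000 = 0.7509.

Power ≈ 0.751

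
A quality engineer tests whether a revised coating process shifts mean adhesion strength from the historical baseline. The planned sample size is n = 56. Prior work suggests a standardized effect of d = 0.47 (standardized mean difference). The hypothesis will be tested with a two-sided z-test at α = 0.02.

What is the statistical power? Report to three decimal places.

Power ≈ 0.883

Noncentrality parameter: δ = d·√n = 0.47 × √56 = 3.5172
Two-sided α = 0.02 → critical value z_{0.01} = 2.326.
Power = Φ(δ − 2.326) + Φ(−δ − 2.326) = Φ(1.191) + Φ(-5.844) = 0.8831 + 0.0000 = 0.8831.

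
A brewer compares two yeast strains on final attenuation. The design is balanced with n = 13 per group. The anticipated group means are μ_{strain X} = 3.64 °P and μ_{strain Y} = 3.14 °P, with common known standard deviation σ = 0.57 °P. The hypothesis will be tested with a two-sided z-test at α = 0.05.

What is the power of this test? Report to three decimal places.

Standardized effect: d = |μ_{strain X} − μ_{strain Y}| / σ = |3.64 − 3.14| / 0.57 = 0.8772
Noncentrality parameter: δ = d·√(n/2) = 0.8772 × √(13/2) = 2.2364
Two-sided α = 0.05 → critical value z_{0.025} = 1.960.
Power = Φ(δ − 1.960) + Φ(−δ − 1.960) = Φ(0.276) + Φ(-4.196) = 0.6089 + 0.0000 = 0.6089.

Power ≈ 0.609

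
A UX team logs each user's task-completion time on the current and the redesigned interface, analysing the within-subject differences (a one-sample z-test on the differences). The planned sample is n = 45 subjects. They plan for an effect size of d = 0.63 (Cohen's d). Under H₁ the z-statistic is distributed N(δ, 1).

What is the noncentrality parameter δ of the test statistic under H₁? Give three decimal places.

δ ≈ 4.226

δ = d·√n = 0.63 × √45 = 4.2262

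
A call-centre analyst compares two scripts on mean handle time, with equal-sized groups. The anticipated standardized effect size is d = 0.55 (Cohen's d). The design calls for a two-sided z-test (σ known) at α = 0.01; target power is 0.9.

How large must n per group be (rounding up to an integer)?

n = 99 per group

Set Φ(δ − 2.576) = 0.9; then δ − 2.576 = Φ⁻¹(0.9) = 1.282, giving δ = 3.857.
(Ignoring the negligible lower-tail rejection probability gives the usual closed-form inversion.)
δ = d·√(n/2) ⇒ n = 2(δ/d)² = 2 × (3.857 / 0.55)² = 98.38.
Round up to the next whole unit.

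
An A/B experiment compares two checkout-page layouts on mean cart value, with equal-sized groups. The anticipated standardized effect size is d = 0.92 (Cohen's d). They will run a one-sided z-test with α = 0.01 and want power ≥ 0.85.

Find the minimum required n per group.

n = 27 per group

For power 0.85 need Φ(δ − z_{0.01}) = 0.85, so δ = z_{0.01} + z_{0.15} = 2.326 + 1.036 = 3.363.
δ = d·√(n/2) ⇒ n = 2(δ/d)² = 2 × (3.363 / 0.92)² = 26.72.
Rounding up, n = 27 per group.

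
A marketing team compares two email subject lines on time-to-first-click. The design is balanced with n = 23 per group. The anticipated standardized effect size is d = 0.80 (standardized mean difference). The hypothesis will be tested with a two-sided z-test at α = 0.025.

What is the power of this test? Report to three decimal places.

Noncentrality parameter: δ = d·√(n/2) = 0.80 × √(23/2) = 2.7129
Critical value for a two-sided test at α = 0.025: z_{α/2} = 2.241.
Power = Φ(δ − 2.241) + Φ(−δ − 2.241) = Φ(0.472) + Φ(-4.954) = 0.6814 + 0.0000 = 0.6814.

Power ≈ 0.681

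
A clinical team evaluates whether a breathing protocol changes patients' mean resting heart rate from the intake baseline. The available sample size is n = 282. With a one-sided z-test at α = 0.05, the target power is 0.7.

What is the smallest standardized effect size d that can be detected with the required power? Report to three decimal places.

d ≈ 0.129

Need Φ(δ − 1.645) = 0.7, so δ = 1.645 + 0.524 = 2.169.
δ = d·√n ⇒ d = δ/√n = 2.169/√282 = 0.1292.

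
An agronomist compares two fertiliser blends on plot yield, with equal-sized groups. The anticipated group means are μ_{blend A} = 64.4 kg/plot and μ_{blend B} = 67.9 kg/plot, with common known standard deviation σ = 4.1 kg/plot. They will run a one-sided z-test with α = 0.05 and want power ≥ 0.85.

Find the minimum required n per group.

Standardized effect: d = |μ_{blend A} − μ_{blend B}| / σ = |64.4 − 67.9| / 4.1 = 0.8537
Set Φ(δ − 1.645) = 0.85; then δ − 1.645 = Φ⁻¹(0.85) = 1.036, giving δ = 2.681.
δ = d·√(n/2) ⇒ n = 2(δ/d)² = 2 × (2.681 / 0.8537)² = 19.73.
Round up to the next whole unit.

n = 20 per group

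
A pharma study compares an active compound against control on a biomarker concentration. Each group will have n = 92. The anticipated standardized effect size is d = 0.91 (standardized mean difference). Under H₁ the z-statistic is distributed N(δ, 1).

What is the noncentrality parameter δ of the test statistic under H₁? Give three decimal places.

The noncentrality parameter scales effect size by the design's sample-size factor: δ = d·√(n/2) = 0.91 × √(92/2) = 6.1719

δ ≈ 6.172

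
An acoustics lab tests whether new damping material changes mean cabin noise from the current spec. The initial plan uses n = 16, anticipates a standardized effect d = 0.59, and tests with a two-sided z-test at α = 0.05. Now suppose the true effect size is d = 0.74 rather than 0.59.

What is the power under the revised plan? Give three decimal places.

Power ≈ 0.841

With d = 0.74: δ = d·√n = 0.74 × √16 = 2.9600. Critical value z_{0.025} = 1.960.
Revised power = Φ(δ − 1.960) + Φ(−δ − 1.960) = Φ(1.000) + Φ(-4.920) = 0.8414 + 0.0000 = 0.8414.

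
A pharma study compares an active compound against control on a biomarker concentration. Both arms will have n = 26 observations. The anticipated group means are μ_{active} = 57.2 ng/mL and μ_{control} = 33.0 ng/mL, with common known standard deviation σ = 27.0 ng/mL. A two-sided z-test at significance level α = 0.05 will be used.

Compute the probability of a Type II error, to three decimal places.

Standardized effect: d = |μ_{active} − μ_{control}| / σ = |57.2 − 33.0| / 27.0 = 0.8963
Noncentrality parameter: δ = d·√(n/2) = 0.8963 × √(26/2) = 3.2316
Two-sided α = 0.05 → critical value z_{0.025} = 1.960.
Power = Φ(δ − 1.960) + Φ(−δ − 1.960) = Φ(1.272) + Φ(-5.192) = 0.8983 + 0.0000 = 0.8983.
Type II error: β = 1 − power = 1 − 0.8983 = 0.1017.

β ≈ 0.102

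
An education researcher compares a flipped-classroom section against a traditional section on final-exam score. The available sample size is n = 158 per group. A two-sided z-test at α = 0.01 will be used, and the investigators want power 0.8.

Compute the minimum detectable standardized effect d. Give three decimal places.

d ≈ 0.384

Need Φ(δ − 2.576) = 0.8, so δ = 2.576 + 0.842 = 3.417.
(The second rejection-region term Φ(−δ − z_{α/2}) is negligible and dropped.)
δ = d·√(n/2) ⇒ d = δ/√(n/2) = 3.417/√(158/2) = 0.3845.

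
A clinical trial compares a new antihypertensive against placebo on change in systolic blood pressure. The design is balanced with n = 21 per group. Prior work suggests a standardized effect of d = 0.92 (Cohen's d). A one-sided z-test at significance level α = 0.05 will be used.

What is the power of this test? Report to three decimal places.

Noncentrality parameter: λ = d·√(n/2) = 0.92 × √(21/2) = 2.9811
One-sided α = 0.05 → critical value z_{0.05} = 1.645.
Power = P(Z > 1.645 − λ) = Φ(1.336) = 0.9093.

Power ≈ 0.909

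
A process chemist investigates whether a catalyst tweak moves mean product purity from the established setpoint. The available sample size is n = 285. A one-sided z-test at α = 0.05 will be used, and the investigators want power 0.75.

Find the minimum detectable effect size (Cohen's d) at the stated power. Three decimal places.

d ≈ 0.137

Need Φ(δ − 1.645) = 0.75, so δ = 1.645 + 0.674 = 2.319.
δ = d·√n ⇒ d = δ/√n = 2.319/√285 = 0.1374.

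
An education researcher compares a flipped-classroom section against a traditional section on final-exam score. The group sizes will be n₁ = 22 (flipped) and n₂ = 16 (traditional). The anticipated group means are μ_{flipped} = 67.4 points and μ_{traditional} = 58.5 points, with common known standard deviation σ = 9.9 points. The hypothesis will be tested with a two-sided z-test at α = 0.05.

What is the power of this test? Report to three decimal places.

Power ≈ 0.781

Standardized effect: d = |μ_{flipped} − μ_{traditional}| / σ = |67.4 − 58.5| / 9.9 = 0.8990
Noncentrality parameter: δ = d / √(1/n₁ + 1/n₂) = 0.8990 / √(1/22 + 1/16) = 2.7361
Critical value for a two-sided test at α = 0.05: z_{α/2} = 1.960.
Power = Φ(δ − 1.960) + Φ(−δ − 1.960) = Φ(0.776) + Φ(-4.696) = 0.7812 + 0.0000 = 0.7812.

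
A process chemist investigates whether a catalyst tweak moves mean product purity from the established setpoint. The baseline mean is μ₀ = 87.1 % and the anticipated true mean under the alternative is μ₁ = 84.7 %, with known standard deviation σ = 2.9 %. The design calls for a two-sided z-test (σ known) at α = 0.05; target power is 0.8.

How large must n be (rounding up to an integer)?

Standardized effect: d = |μ₁ − μ₀| / σ = |84.7 − 87.1| / 2.9 = 0.8276
Set Φ(δ − 1.960) = 0.8; then δ − 1.960 = Φ⁻¹(0.8) = 0.842, giving δ = 2.802.
(The Φ(−δ − z_{α/2}) term is vanishingly small for δ > 0 and is dropped in the standard sample-size formula.)
δ = d·√n ⇒ n = (δ/d)² = (2.802 / 0.8276)² = 11.46.
Rounding up, n = 12.

n = 12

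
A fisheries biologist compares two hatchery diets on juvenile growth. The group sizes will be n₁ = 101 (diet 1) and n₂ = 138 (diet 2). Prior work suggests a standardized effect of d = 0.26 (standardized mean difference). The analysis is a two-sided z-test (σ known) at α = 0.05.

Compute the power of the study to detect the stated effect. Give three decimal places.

Power ≈ 0.510

Noncentrality parameter: δ = d / √(1/n₁ + 1/n₂) = 0.26 / √(1/101 + 1/138) = 1.9855
Critical value for a two-sided test at α = 0.05: z_{α/2} = 1.960.
Power = Φ(δ − 1.960) + Φ(−δ − 1.960) = Φ(0.026) + Φ(-3.945) = 0.5102 + 0.0000 = 0.5102.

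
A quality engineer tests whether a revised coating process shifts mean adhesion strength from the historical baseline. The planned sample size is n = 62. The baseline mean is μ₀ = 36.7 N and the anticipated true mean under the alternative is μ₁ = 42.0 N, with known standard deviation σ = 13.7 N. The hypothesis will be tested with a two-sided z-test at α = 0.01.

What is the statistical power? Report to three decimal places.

Power ≈ 0.681

Standardized effect: d = |μ₁ − μ₀| / σ = |42.0 − 36.7| / 13.7 = 0.3869
Noncentrality parameter: δ = d·√n = 0.3869 × √62 = 3.0461
Two-sided α = 0.01 → critical value z_{0.005} = 2.576.
Power = Φ(δ − 2.576) + Φ(−δ − 2.576) = Φ(0.470) + Φ(-5.622) = 0.6809 + 0.0000 = 0.6809.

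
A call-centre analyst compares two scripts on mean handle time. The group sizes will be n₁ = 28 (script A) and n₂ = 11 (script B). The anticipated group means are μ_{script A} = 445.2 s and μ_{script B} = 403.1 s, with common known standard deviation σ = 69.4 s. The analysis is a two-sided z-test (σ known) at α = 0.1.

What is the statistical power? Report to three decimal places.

Power ≈ 0.524

Standardized effect: d = |μ_{script A} − μ_{script B}| / σ = |445.2 − 403.1| / 69.4 = 0.6066
Noncentrality parameter: δ = d / √(1/n₁ + 1/n₂) = 0.6066 / √(1/28 + 1/11) = 1.7048
Critical value for a two-sided test at α = 0.1: z_{α/2} = 1.645.
Power = Φ(δ − 1.645) + Φ(−δ − 1.645) = Φ(0.060) + Φ(-3.350) = 0.5239 + 0.0004 = 0.5243.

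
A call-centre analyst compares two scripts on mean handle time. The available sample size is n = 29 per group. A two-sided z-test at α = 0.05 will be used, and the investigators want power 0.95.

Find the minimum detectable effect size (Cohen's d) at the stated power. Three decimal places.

d ≈ 0.947

Required noncentrality: δ = z_{0.025} + z_{0.05} = 1.960 + 1.645 = 3.605.
(The second rejection-region term Φ(−δ − z_{α/2}) is negligible and dropped.)
δ = d·√(n/2) ⇒ d = δ/√(n/2) = 3.605/√(29/2) = 0.9467.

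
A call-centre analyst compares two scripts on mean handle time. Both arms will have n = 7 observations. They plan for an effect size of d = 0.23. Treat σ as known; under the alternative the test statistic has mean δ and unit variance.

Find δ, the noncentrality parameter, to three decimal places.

δ = d·√(n/2) = 0.23 × √(7/2) = 0.4303

δ ≈ 0.430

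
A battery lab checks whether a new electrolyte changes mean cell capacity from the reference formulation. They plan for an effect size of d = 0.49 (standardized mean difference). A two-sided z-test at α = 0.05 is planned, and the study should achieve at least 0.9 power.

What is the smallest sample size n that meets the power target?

For power 0.9 need Φ(δ − z_{0.025}) = 0.9, so δ = z_{0.025} + z_{0.10} = 1.960 + 1.282 = 3.242.
(For δ > 0 the lower-tail rejection region contributes negligibly to power, so the one-term inversion is standard.)
δ = d·√n ⇒ n = (δ/d)² = (3.242 / 0.49)² = 43.76.
Round up to the next whole unit.

n = 44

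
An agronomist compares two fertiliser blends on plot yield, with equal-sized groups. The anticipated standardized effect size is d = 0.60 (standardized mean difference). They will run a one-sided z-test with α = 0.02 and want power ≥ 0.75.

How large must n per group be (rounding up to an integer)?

n = 42 per group

For power 0.75 need Φ(δ − z_{0.02}) = 0.75, so δ = z_{0.02} + z_{0.25} = 2.054 + 0.674 = 2.728.
δ = d·√(n/2) ⇒ n = 2(δ/d)² = 2 × (2.728 / 0.60)² = 41.35.
Rounding up, n = 42 per group.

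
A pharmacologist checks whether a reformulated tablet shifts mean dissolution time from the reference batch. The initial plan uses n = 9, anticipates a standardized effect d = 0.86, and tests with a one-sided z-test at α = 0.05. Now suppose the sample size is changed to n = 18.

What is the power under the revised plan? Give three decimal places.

Power ≈ 0.977

With n = 18: δ = d·√n = 0.86 × √18 = 3.6487. Critical value z_{0.05} = 1.645.
Revised power = P(Z > 1.645 − δ) = Φ(2.004) = 0.9775.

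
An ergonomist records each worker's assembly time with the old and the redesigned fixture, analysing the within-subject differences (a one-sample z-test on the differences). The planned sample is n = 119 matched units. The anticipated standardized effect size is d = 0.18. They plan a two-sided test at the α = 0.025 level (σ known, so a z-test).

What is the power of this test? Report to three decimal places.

Power ≈ 0.391

Noncentrality parameter: δ = d·√n = 0.18 × √119 = 1.9636
Critical value for a two-sided test at α = 0.025: z_{α/2} = 2.241.
Power = Φ(δ − 2.241) + Φ(−δ − 2.241) = Φ(-0.278) + Φ(-4.205) = 0.3906 + 0.0000 = 0.3906.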